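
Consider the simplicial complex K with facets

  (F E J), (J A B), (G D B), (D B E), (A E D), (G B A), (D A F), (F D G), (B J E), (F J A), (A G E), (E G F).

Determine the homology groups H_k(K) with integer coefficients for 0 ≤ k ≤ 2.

We work with the vertex ordering A < B < D < E < F < G < J. The simplices of K, each written with vertices in increasing order, are:

  0-simplices (7): A, B, D, E, F, G, J
  1-simplices (18): AB, AD, AE, AF, AG, AJ, BD, BE, BG, BJ, DE, DF, DG, EF, EG, EJ, FG, FJ
  2-simplices (12): ABG, ABJ, ADE, ADF, AEG, AFJ, BDE, BDG, BEJ, DFG, EFG, EFJ

so the chain groups are C_0 ≅ Z^7, C_1 ≅ Z^18, C_2 ≅ Z^12.

Boundary ∂_1: C_1 → C_0 maps an edge to its endpoints' difference, ∂[p,q] = q − p.
The 7×18 boundary matrix has rank 6 and Smith normal form diag(1,1,1,1,1,1).

The boundary map ∂_2: C_2 → C_1 sends each 2-simplex [p,q,r] to [q,r] − [p,r] + [p,q]. For instance
  ∂BEJ = EJ − BJ + BE,
  ∂ADE = DE − AE + AD.
The resulting 18×12 matrix has rank 12, and its Smith normal form has invariant factors (1,1,1,1,1,1,1,1,1,1,1,2).

Now H_k = ker ∂_k / im ∂_{k+1}, so:

  H_0: rank C_0 − rank ∂_1 = 7 − 6 = 1, and the invariant factors of ∂_1 are all 1, so H_0 = Z.
  H_1: rank ker ∂_1 − rank ∂_2 = (18 − 6) − 12 = 0, and ∂_2 has invariant factor 2 > 1, so H_1 = Z/2Z.
  H_2: rank ker ∂_2 − rank ∂_3 = (12 − 12) − 0 = 0, and there is no ∂_3, so H_2 = 0.

H_0 ≅ Z,  H_1 ≅ Z/2Z,  H_2 = 0.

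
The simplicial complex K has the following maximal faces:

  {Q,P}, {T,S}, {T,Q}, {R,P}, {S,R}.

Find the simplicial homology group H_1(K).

H_1 = Z.

Take the total order P < Q < R < S < T on the vertex set. Then K (dimension 1) consists of the simplices:

  0-simplices (5): P, Q, R, S, T
  1-simplices (5): PQ, PR, QT, RS, ST

giving chain groups C_0 ≅ Z^5, C_1 ≅ Z^5.

The boundary map ∂_1: C_1 → C_0 is given by ∂[p,q] = [q] − [p]. For instance
  ∂RS = S − R.
As a 5×5 matrix over Z this has rank 4, with invariant factors (1,1,1,1).

Computing H_k = (kernel of ∂_k) / (image of ∂_{k+1}):

  H_1: rank ker ∂_1 − rank ∂_2 = (5 − 4) − 0 = 1, and there is no ∂_2, so H_1 = Z.

(K is a triangulation of the circle S^1.)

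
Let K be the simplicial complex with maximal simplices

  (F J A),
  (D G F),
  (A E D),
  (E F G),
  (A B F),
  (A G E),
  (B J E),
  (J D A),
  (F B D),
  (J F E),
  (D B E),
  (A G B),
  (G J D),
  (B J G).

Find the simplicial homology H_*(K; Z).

H_0 ≅ Z,  H_1 ≅ Z^2,  H_2 ≅ Z.

Fix the vertex order A < B < D < E < F < G < J and write every simplex with vertices in increasing order. Then dim K = 2 and the simplices of K are:

  0-simplices (7): A, B, D, E, F, G, J
  1-simplices (21): AB, AD, AE, AF, AG, AJ, BD, BE, BF, BG, BJ, DE, DF, DG, DJ, EF, EG, EJ, FG, FJ, GJ
  2-simplices (14): ABF, ABG, ADE, ADJ, AEG, AFJ, BDE, BDF, BEJ, BGJ, DFG, DGJ, EFG, EFJ

Hence C_0 ≅ Z^7, C_1 ≅ Z^21, C_2 ≅ Z^14.

∂_1: C_1 → C_0 is given by ∂[p,q] = [q] − [p].
As a 7×21 matrix over Z this has rank 6, with invariant factors (1,1,1,1,1,1).

∂_2: C_2 → C_1 sends each 2-simplex [p,q,r] to [q,r] − [p,r] + [p,q]. For instance
  ∂AEG = EG − AG + AE,
  ∂ABG = BG − AG + AB.
As a 21×14 matrix over Z this has rank 13, with invariant factors (1,1,1,1,1,1,1,1,1,1,1,1,1).

Reading off H_k = ker ∂_k / im ∂_{k+1}:

  H_0: rank C_0 − rank ∂_1 = 7 − 6 = 1, and the invariant factors of ∂_1 are all 1, so H_0 = Z.
  H_1: rank ker ∂_1 − rank ∂_2 = (21 − 6) − 13 = 2, and the invariant factors of ∂_2 are all 1, so H_1 = Z^2.
  H_2: rank ker ∂_2 − rank ∂_3 = (14 − 13) − 0 = 1, and there is no ∂_3, so H_2 = Z.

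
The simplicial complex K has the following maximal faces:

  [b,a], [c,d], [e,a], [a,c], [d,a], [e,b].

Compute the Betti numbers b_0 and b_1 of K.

Take the total order a < b < c < d < e on the vertex set. Then K (dimension 1) consists of the simplices:

  0-simplices (5): a, b, c, d, e
  1-simplices (6): ab, ac, ad, ae, be, cd

giving chain groups C_0 ≅ Z^5, C_1 ≅ Z^6.

The boundary map ∂_1: C_1 → C_0 maps an edge to its endpoints' difference, ∂[p,q] = q − p. For instance
  ∂ab = b − a.
This gives a 5×6 integer matrix of rank 4; reducing to Smith normal form yields diagonal entries (1,1,1,1).

Reading off H_k = ker ∂_k / im ∂_{k+1}:

  H_0: rank C_0 − rank ∂_1 = 5 − 4 = 1, and the invariant factors of ∂_1 are all 1, so H_0 ≅ Z.
  H_1: rank ker ∂_1 − rank ∂_2 = (6 − 4) − 0 = 2, and there is no ∂_2, so H_1 ≅ Z^2.

Hence the Betti numbers are b_0 = 1, b_1 = 2.

b_0 = 1, b_1 = 2.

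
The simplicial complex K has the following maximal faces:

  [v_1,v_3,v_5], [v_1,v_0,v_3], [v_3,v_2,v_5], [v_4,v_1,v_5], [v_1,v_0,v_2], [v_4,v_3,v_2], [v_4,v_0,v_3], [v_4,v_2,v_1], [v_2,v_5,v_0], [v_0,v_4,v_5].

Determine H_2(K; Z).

H_2 = 0.

We work with the vertex ordering v_0 < v_1 < v_2 < v_3 < v_4 < v_5. The simplices of K, each written with vertices in increasing order, are:

  0-simplices (6): [v_0], [v_1], [v_2], [v_3], [v_4], [v_5]
  1-simplices (15): (15 of them)
  2-simplices (10): [v_0,v_1,v_2], [v_0,v_1,v_3], [v_0,v_2,v_5], [v_0,v_3,v_4], [v_0,v_4,v_5], [v_1,v_2,v_4], [v_1,v_3,v_5], [v_1,v_4,v_5], [v_2,v_3,v_4], [v_2,v_3,v_5]

Hence C_0 ≅ Z^6, C_1 ≅ Z^15, C_2 ≅ Z^10.

Boundary ∂_1: C_1 → C_0 sends each edge [p,q] (with p < q) to q − p.
The resulting 6×15 matrix has rank 5, and its Smith normal form has invariant factors (1,1,1,1,1).

∂_2: C_2 → C_1 maps a triangle to the signed sum of its edges. For instance
  ∂[v_1,v_2,v_4] = [v_2,v_4] − [v_1,v_4] + [v_1,v_2],
  ∂[v_2,v_3,v_4] = [v_3,v_4] − [v_2,v_4] + [v_2,v_3].
This gives a 15×10 integer matrix of rank 10; reducing to Smith normal form yields diagonal entries (1,1,1,1,1,1,1,1,1,2).

Computing H_k = (kernel of ∂_k) / (image of ∂_{k+1}):

  H_2: rank ker ∂_2 − rank ∂_3 = (10 − 10) − 0 = 0, and there is no ∂_3, so H_2 = 0.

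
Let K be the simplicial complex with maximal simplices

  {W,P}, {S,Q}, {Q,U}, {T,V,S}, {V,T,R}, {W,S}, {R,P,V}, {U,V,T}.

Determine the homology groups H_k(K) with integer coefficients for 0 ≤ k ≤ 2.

We work with the vertex ordering P < Q < R < S < T < U < V < W. The simplices of K, each written with vertices in increasing order, are:

  0-simplices (8): P, Q, R, S, T, U, V, W
  1-simplices (13): PR, PV, PW, QS, QU, RT, RV, ST, SV, SW, TU, TV, UV
  2-simplices (4): PRV, RTV, STV, TUV

giving chain groups C_0 ≅ Z^8, C_1 ≅ Z^13, C_2 ≅ Z^4.

Boundary ∂_1: C_1 → C_0 maps an edge to its endpoints' difference, ∂[p,q] = q − p. For instance
  ∂PR = R − P.
This gives a 8×13 integer matrix of rank 7; reducing to Smith normal form yields diagonal entries (1,1,1,1,1,1,1).

Boundary ∂_2: C_2 → C_1 sends each 2-simplex [p,q,r] to [q,r] − [p,r] + [p,q]. For instance
  ∂TUV = UV − TV + TU,
  ∂RTV = TV − RV + RT.
The 13×4 boundary matrix has rank 4 and Smith normal form diag(1,1,1,1).

From H_k ≅ ker(∂_k) / im(∂_{k+1}) we obtain:

  H_0: rank C_0 − rank ∂_1 = 8 − 7 = 1, and the invariant factors of ∂_1 are all 1, so H_0 = Z.
  H_1: rank ker ∂_1 − rank ∂_2 = (13 − 7) − 4 = 2, and the invariant factors of ∂_2 are all 1, so H_1 = Z^2.
  H_2: rank ker ∂_2 − rank ∂_3 = (4 − 4) − 0 = 0, and there is no ∂_3, so H_2 = 0.

H_0 = Z,  H_1 = Z^2,  H_2 = 0.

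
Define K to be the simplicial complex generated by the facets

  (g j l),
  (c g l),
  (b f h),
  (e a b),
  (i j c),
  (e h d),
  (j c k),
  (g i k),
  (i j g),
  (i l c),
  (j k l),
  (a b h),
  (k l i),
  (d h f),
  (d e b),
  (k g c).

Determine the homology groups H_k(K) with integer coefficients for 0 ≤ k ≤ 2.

Fix the vertex order a < b < c < d < e < f < g < h < i < j < k < l and write every simplex with vertices in increasing order. Then dim K = 2 and the simplices of K are:

  0-simplices (12): a, b, c, d, e, f, g, h, i, j, k, l
  1-simplices (27): ab, ae, ah, bd, be, bf, bh, cg, ci, cj, ck, cl, de, df, dh, eh, fh, gi, gj, gk, gl, ij, ik, il, jk, jl, kl
  2-simplices (16): abe, abh, bde, bfh, cgk, cgl, cij, cil, cjk, deh, dfh, gij, gik, gjl, ikl, jkl

so the chain groups are C_0 ≅ Z^12, C_1 ≅ Z^27, C_2 ≅ Z^16.

∂_1: C_1 → C_0 is given by ∂[p,q] = [q] − [p]. For instance
  ∂ae = e − a.
The resulting 12×27 matrix has rank 10, and its Smith normal form has invariant factors (1,1,1,1,1,1,1,1,1,1).

Boundary ∂_2: C_2 → C_1 maps a triangle to the signed sum of its edges. For instance
  ∂abh = bh − ah + ab,
  ∂cgl = gl − cl + cg.
The resulting 27×16 matrix has rank 16, and its Smith normal form has invariant factors (1,1,1,1,1,1,1,1,1,1,1,1,1,1,1,2).

From H_k ≅ ker(∂_k) / im(∂_{k+1}) we obtain:

  H_0: rank C_0 − rank ∂_1 = 12 − 10 = 2, and the invariant factors of ∂_1 are all 1, so H_0 ≅ Z^2.
  H_1: rank ker ∂_1 − rank ∂_2 = (27 − 10) − 16 = 1, and ∂_2 has invariant factor 2 > 1, so H_1 ≅ Z × Z/2.
  H_2: rank ker ∂_2 − rank ∂_3 = (16 − 16) − 0 = 0, and there is no ∂_3, so H_2 ≅ 0.

As a check, the Euler characteristic is 12 − 27 + 16 = 1, which agrees with 2 − 1 + 0 = 1.

H_0 ≅ Z^2,  H_1 ≅ Z × Z/2,  H_2 = 0.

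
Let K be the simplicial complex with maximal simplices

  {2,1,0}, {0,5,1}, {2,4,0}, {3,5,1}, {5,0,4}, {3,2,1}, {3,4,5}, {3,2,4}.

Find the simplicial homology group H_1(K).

Fix the vertex order 0 < 1 < 2 < 3 < 4 < 5 and write every simplex with vertices in increasing order. Then dim K = 2 and the simplices of K are:

  0-simplices (6): [0], [1], [2], [3], [4], [5]
  1-simplices (12): [0,1], [0,2], [0,4], [0,5], [1,2], [1,3], [1,5], [2,3], [2,4], [3,4], [3,5], [4,5]
  2-simplices (8): [0,1,2], [0,1,5], [0,2,4], [0,4,5], [1,2,3], [1,3,5], [2,3,4], [3,4,5]

giving chain groups C_0 ≅ Z^6, C_1 ≅ Z^12, C_2 ≅ Z^8.

Boundary ∂_1: C_1 → C_0 sends each edge [p,q] (with p < q) to q − p.
The resulting 6×12 matrix has rank 5, and its Smith normal form has invariant factors (1,1,1,1,1).

∂_2: C_2 → C_1 acts by ∂[p,q,r] = [q,r] − [p,r] + [p,q]. For instance
  ∂[0,2,4] = [2,4] − [0,4] + [0,2],
  ∂[0,4,5] = [4,5] − [0,5] + [0,4].
This gives a 12×8 integer matrix of rank 7; reducing to Smith normal form yields diagonal entries (1,1,1,1,1,1,1).

Computing H_k = (kernel of ∂_k) / (image of ∂_{k+1}):

  H_1: rank ker ∂_1 − rank ∂_2 = (12 − 5) − 7 = 0, and the invariant factors of ∂_2 are all 1, so H_1 ≅ 0.

H_1 ≅ 0.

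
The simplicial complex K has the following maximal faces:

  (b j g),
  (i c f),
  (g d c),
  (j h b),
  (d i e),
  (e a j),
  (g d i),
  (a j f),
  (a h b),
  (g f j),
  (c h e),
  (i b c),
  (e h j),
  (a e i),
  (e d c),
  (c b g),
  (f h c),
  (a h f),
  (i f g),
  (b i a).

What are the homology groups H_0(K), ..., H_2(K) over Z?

H_0 ≅ Z,  H_1 ≅ Z ⊕ Z_2,  H_2 = 0.

K has 10 vertices, 30 edges, 20 triangles.
rank ∂_0 = 0, rank ∂_1 = 9 ⇒ b_0 = 10 − 0 − 9 = 1; all invariant factors of ∂_1 are 1 so no torsion. So H_0 = Z.
rank ∂_1 = 9, rank ∂_2 = 20 ⇒ b_1 = 30 − 9 − 20 = 1; ∂_2 has invariant factor(s) [2] giving torsion. So H_1 = Z ⊕ Z_2.
rank ∂_2 = 20, rank ∂_3 = 0 ⇒ b_2 = 20 − 20 − 0 = 0. So H_2 = 0.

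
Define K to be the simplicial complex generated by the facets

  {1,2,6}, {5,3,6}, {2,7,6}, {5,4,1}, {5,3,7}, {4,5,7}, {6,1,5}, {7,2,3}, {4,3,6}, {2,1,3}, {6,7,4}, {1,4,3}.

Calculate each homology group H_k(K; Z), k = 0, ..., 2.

H_0 = Z,  H_1 = Z/2,  H_2 = 0.

Order the vertices as 1 < 2 < 3 < 4 < 5 < 6 < 7. Listing each simplex with vertices in this order, K has dimension 2 with simplices:

  0-simplices (7): [1], [2], [3], [4], [5], [6], [7]
  1-simplices (18): [1,2], [1,3], [1,4], [1,5], [1,6], [2,3], [2,6], [2,7], [3,4], [3,5], [3,6], [3,7], [4,5], [4,6], [4,7], [5,6], [5,7], [6,7]
  2-simplices (12): [1,2,3], [1,2,6], [1,3,4], [1,4,5], [1,5,6], [2,3,7], [2,6,7], [3,4,6], [3,5,6], [3,5,7], [4,5,7], [4,6,7]

so the chain groups are C_0 ≅ Z^7, C_1 ≅ Z^18, C_2 ≅ Z^12.

The boundary map ∂_1: C_1 → C_0 maps an edge to its endpoints' difference, ∂[p,q] = q − p. For instance
  ∂[4,5] = [5] − [4].
This gives a 7×18 integer matrix of rank 6; reducing to Smith normal form yields diagonal entries (1,1,1,1,1,1).

∂_2: C_2 → C_1 sends each 2-simplex [p,q,r] to [q,r] − [p,r] + [p,q]. For instance
  ∂[1,2,3] = [2,3] − [1,3] + [1,2],
  ∂[1,3,4] = [3,4] − [1,4] + [1,3].
The resulting 18×12 matrix has rank 12, and its Smith normal form has invariant factors (1,1,1,1,1,1,1,1,1,1,1,2).

Now H_k = ker ∂_k / im ∂_{k+1}, so:

  H_0: rank C_0 − rank ∂_1 = 7 − 6 = 1, and the invariant factors of ∂_1 are all 1, so H_0 ≅ Z.
  H_1: rank ker ∂_1 − rank ∂_2 = (18 − 6) − 12 = 0, and ∂_2 has invariant factor 2 > 1, so H_1 ≅ Z/2.
  H_2: rank ker ∂_2 − rank ∂_3 = (12 − 12) − 0 = 0, and there is no ∂_3, so H_2 ≅ 0.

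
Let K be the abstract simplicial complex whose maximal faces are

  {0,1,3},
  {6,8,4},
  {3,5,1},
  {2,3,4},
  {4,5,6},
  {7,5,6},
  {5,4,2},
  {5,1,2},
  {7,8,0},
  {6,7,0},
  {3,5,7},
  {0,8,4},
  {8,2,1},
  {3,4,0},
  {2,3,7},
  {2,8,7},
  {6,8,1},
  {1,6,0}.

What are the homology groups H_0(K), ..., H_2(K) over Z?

H_0 = Z,  H_1 = Z ⊕ Z_2,  H_2 = 0.

Fix the vertex order 0 < 1 < 2 < 3 < 4 < 5 < 6 < 7 < 8 and write every simplex with vertices in increasing order. Then dim K = 2 and the simplices of K are:

  0-simplices (9): [0], [1], [2], [3], [4], [5], [6], [7], [8]
  1-simplices (27): (27 of them)
  2-simplices (18): [0,1,3], [0,1,6], [0,3,4], [0,4,8], [0,6,7], [0,7,8], [1,2,5], [1,2,8], [1,3,5], [1,6,8], [2,3,4], [2,3,7], [2,4,5], [2,7,8], [3,5,7], [4,5,6], [4,6,8], [5,6,7]

so the chain groups are C_0 ≅ Z^9, C_1 ≅ Z^27, C_2 ≅ Z^18.

∂_1: C_1 → C_0 sends each edge [p,q] (with p < q) to q − p. For instance
  ∂[2,5] = [5] − [2].
As a 9×27 matrix over Z this has rank 8, with invariant factors (1,1,1,1,1,1,1,1).

The boundary map ∂_2: C_2 → C_1 maps a triangle to the signed sum of its edges. For instance
  ∂[0,7,8] = [7,8] − [0,8] + [0,7],
  ∂[0,1,6] = [1,6] − [0,6] + [0,1].
The resulting 27×18 matrix has rank 18, and its Smith normal form has invariant factors (1,1,1,1,1,1,1,1,1,1,1,1,1,1,1,1,1,2).

From H_k ≅ ker(∂_k) / im(∂_{k+1}) we obtain:

  H_0: rank C_0 − rank ∂_1 = 9 − 8 = 1, and the invariant factors of ∂_1 are all 1, so H_0 ≅ Z.
  H_1: rank ker ∂_1 − rank ∂_2 = (27 − 8) − 18 = 1, and ∂_2 has invariant factor 2 > 1, so H_1 ≅ Z ⊕ Z_2.
  H_2: rank ker ∂_2 − rank ∂_3 = (18 − 18) − 0 = 0, and there is no ∂_3, so H_2 ≅ 0.

(K is a triangulation of the Klein bottle.)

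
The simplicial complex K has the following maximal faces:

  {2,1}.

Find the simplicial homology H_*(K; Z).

H_0 = Z,  H_1 = 0.

K has 2 vertices, 1 edge.
rank ∂_0 = 0, rank ∂_1 = 1 ⇒ b_0 = 2 − 0 − 1 = 1; all invariant factors of ∂_1 are 1 so no torsion. So H_0 = Z.
rank ∂_1 = 1, rank ∂_2 = 0 ⇒ b_1 = 1 − 1 − 0 = 0. So H_1 = 0.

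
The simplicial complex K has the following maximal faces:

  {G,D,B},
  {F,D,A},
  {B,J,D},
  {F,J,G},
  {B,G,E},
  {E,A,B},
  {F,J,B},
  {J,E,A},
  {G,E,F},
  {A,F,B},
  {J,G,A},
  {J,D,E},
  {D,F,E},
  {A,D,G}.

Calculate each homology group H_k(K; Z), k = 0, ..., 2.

H_0 ≅ Z,  H_1 ≅ Z^2,  H_2 ≅ Z.

We work with the vertex ordering A < B < D < E < F < G < J. The simplices of K, each written with vertices in increasing order, are:

  0-simplices (7): A, B, D, E, F, G, J
  1-simplices (21): AB, AD, AE, AF, AG, AJ, BD, BE, BF, BG, BJ, DE, DF, DG, DJ, EF, EG, EJ, FG, FJ, GJ
  2-simplices (14): ABE, ABF, ADF, ADG, AEJ, AGJ, BDG, BDJ, BEG, BFJ, DEF, DEJ, EFG, FGJ

Hence C_0 ≅ Z^7, C_1 ≅ Z^21, C_2 ≅ Z^14.

The boundary map ∂_1: C_1 → C_0 maps an edge to its endpoints' difference, ∂[p,q] = q − p. For instance
  ∂BG = G − B.
This gives a 7×21 integer matrix of rank 6; reducing to Smith normal form yields diagonal entries (1,1,1,1,1,1).

Boundary ∂_2: C_2 → C_1 maps a triangle to the signed sum of its edges. For instance
  ∂DEJ = EJ − DJ + DE,
  ∂BDG = DG − BG + BD.
This gives a 21×14 integer matrix of rank 13; reducing to Smith normal form yields diagonal entries (1,1,1,1,1,1,1,1,1,1,1,1,1).

Now H_k = ker ∂_k / im ∂_{k+1}, so:

  H_0: rank C_0 − rank ∂_1 = 7 − 6 = 1, and the invariant factors of ∂_1 are all 1, so H_0 ≅ Z.
  H_1: rank ker ∂_1 − rank ∂_2 = (21 − 6) − 13 = 2, and the invariant factors of ∂_2 are all 1, so H_1 ≅ Z^2.
  H_2: rank ker ∂_2 − rank ∂_3 = (14 − 13) − 0 = 1, and there is no ∂_3, so H_2 ≅ Z.

(K is a triangulation of the torus T^2.)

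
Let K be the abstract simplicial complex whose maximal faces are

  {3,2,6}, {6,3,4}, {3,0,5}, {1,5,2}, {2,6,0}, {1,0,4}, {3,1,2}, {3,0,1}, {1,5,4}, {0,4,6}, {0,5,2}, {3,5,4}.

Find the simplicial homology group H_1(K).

H_1 ≅ Z/2.

Fix the vertex order 0 < 1 < 2 < 3 < 4 < 5 < 6 and write every simplex with vertices in increasing order. Then dim K = 2 and the simplices of K are:

  0-simplices (7): [0], [1], [2], [3], [4], [5], [6]
  1-simplices (18): [0,1], [0,2], [0,3], [0,4], [0,5], [0,6], [1,2], [1,3], [1,4], [1,5], [2,3], [2,5], [2,6], [3,4], [3,5], [3,6], [4,5], [4,6]
  2-simplices (12): [0,1,3], [0,1,4], [0,2,5], [0,2,6], [0,3,5], [0,4,6], [1,2,3], [1,2,5], [1,4,5], [2,3,6], [3,4,5], [3,4,6]

so the chain groups are C_0 ≅ Z^7, C_1 ≅ Z^18, C_2 ≅ Z^12.

The boundary map ∂_1: C_1 → C_0 sends each edge [p,q] (with p < q) to q − p.
As a 7×18 matrix over Z this has rank 6, with invariant factors (1,1,1,1,1,1).

The boundary map ∂_2: C_2 → C_1 sends each 2-simplex [p,q,r] to [q,r] − [p,r] + [p,q]. For instance
  ∂[0,2,6] = [2,6] − [0,6] + [0,2],
  ∂[3,4,6] = [4,6] − [3,6] + [3,4].
As a 18×12 matrix over Z this has rank 12, with invariant factors (1,1,1,1,1,1,1,1,1,1,1,2).

Reading off H_k = ker ∂_k / im ∂_{k+1}:

  H_1: rank ker ∂_1 − rank ∂_2 = (18 − 6) − 12 = 0, and ∂_2 has invariant factor 2 > 1, so H_1 ≅ Z/2.

(K is a triangulation of the real projective plane RP^2.)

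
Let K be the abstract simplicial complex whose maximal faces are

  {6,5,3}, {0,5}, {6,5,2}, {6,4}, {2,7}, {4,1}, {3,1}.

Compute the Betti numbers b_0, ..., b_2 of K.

b_0 = 1, b_1 = 1, b_2 = 0.

Fix the vertex order 0 < 1 < 2 < 3 < 4 < 5 < 6 < 7 and write every simplex with vertices in increasing order. Then dim K = 2 and the simplices of K are:

  0-simplices (8): [0], [1], [2], [3], [4], [5], [6], [7]
  1-simplices (10): [0,5], [1,3], [1,4], [2,5], [2,6], [2,7], [3,5], [3,6], [4,6], [5,6]
  2-simplices (2): [2,5,6], [3,5,6]

so the chain groups are C_0 ≅ Z^8, C_1 ≅ Z^10, C_2 ≅ Z^2.

∂_1: C_1 → C_0 is given by ∂[p,q] = [q] − [p]. For instance
  ∂[2,5] = [5] − [2].
As a 8×10 matrix over Z this has rank 7, with invariant factors (1,1,1,1,1,1,1).

∂_2: C_2 → C_1 maps a triangle to the signed sum of its edges. For instance
  ∂[2,5,6] = [5,6] − [2,6] + [2,5],
  ∂[3,5,6] = [5,6] − [3,6] + [3,5].
This gives a 10×2 integer matrix of rank 2; reducing to Smith normal form yields diagonal entries (1,1).

Computing H_k = (kernel of ∂_k) / (image of ∂_{k+1}):

  H_0: rank C_0 − rank ∂_1 = 8 − 7 = 1, and the invariant factors of ∂_1 are all 1, so H_0 = Z.
  H_1: rank ker ∂_1 − rank ∂_2 = (10 − 7) − 2 = 1, and the invariant factors of ∂_2 are all 1, so H_1 = Z.
  H_2: rank ker ∂_2 − rank ∂_3 = (2 − 2) − 0 = 0, and there is no ∂_3, so H_2 = 0.

Hence the Betti numbers are b_0 = 1, b_1 = 1, b_2 = 0.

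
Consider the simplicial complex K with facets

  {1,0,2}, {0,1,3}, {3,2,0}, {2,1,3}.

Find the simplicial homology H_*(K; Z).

H_0 = Z,  H_1 = 0,  H_2 = Z.

Order the vertices as 0 < 1 < 2 < 3. Listing each simplex with vertices in this order, K has dimension 2 with simplices:

  0-simplices (4): [0], [1], [2], [3]
  1-simplices (6): [0,1], [0,2], [0,3], [1,2], [1,3], [2,3]
  2-simplices (4): [0,1,2], [0,1,3], [0,2,3], [1,2,3]

so the chain groups are C_0 ≅ Z^4, C_1 ≅ Z^6, C_2 ≅ Z^4.

The boundary map ∂_1: C_1 → C_0 sends each edge [p,q] (with p < q) to q − p.
The resulting 4×6 matrix has rank 3, and its Smith normal form has invariant factors (1,1,1).

∂_2: C_2 → C_1 maps a triangle to the signed sum of its edges. For instance
  ∂[0,2,3] = [2,3] − [0,3] + [0,2],
  ∂[0,1,2] = [1,2] − [0,2] + [0,1].
The 6×4 boundary matrix has rank 3 and Smith normal form diag(1,1,1).

Reading off H_k = ker ∂_k / im ∂_{k+1}:

  H_0: rank C_0 − rank ∂_1 = 4 − 3 = 1, and the invariant factors of ∂_1 are all 1, so H_0 = Z.
  H_1: rank ker ∂_1 − rank ∂_2 = (6 − 3) − 3 = 0, and the invariant factors of ∂_2 are all 1, so H_1 = 0.
  H_2: rank ker ∂_2 − rank ∂_3 = (4 − 3) − 0 = 1, and there is no ∂_3, so H_2 = Z.

As a check, the Euler characteristic is 4 − 6 + 4 = 2, which agrees with 1 − 0 + 1 = 2.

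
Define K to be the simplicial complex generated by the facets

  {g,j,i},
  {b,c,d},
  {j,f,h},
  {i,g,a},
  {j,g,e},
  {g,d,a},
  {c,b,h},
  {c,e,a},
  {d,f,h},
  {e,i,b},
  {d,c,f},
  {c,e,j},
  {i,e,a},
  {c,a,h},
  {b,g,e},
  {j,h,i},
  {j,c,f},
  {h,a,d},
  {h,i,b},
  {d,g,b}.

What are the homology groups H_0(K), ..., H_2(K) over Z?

H_0 ≅ Z,  H_1 ≅ Z × Z/2,  H_2 = 0.

Take the total order a < b < c < d < e < f < g < h < i < j on the vertex set. Then K (dimension 2) consists of the simplices:

  0-simplices (10): a, b, c, d, e, f, g, h, i, j
  1-simplices (30): ac, ad, ae, ag, ah, ai, bc, bd, be, bg, bh, bi, cd, ce, cf, ch, cj, df, dg, dh, eg, ei, ej, fh, fj, gi, gj, hi, hj, ij
  2-simplices (20): ace, ach, adg, adh, aei, agi, bcd, bch, bdg, beg, bei, bhi, cdf, cej, cfj, dfh, egj, fhj, gij, hij

Hence C_0 ≅ Z^10, C_1 ≅ Z^30, C_2 ≅ Z^20.

The boundary map ∂_1: C_1 → C_0 maps an edge to its endpoints' difference, ∂[p,q] = q − p. For instance
  ∂dg = g − d.
The 10×30 boundary matrix has rank 9 and Smith normal form diag(1,1,1,1,1,1,1,1,1).

The boundary map ∂_2: C_2 → C_1 acts by ∂[p,q,r] = [q,r] − [p,r] + [p,q]. For instance
  ∂gij = ij − gj + gi,
  ∂bch = ch − bh + bc.
The resulting 30×20 matrix has rank 20, and its Smith normal form has invariant factors (1,1,1,1,1,1,1,1,1,1,1,1,1,1,1,1,1,1,1,2).

Computing H_k = (kernel of ∂_k) / (image of ∂_{k+1}):

  H_0: rank C_0 − rank ∂_1 = 10 − 9 = 1, and the invariant factors of ∂_1 are all 1, so H_0 ≅ Z.
  H_1: rank ker ∂_1 − rank ∂_2 = (30 − 9) − 20 = 1, and ∂_2 has invariant factor 2 > 1, so H_1 ≅ Z × Z/2.
  H_2: rank ker ∂_2 − rank ∂_3 = (20 − 20) − 0 = 0, and there is no ∂_3, so H_2 ≅ 0.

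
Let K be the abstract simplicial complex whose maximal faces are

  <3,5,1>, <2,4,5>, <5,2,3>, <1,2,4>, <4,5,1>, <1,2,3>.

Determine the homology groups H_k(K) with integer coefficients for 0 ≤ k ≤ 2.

H_0 = Z,  H_1 = 0,  H_2 = Z.

We work with the vertex ordering 1 < 2 < 3 < 4 < 5. The simplices of K, each written with vertices in increasing order, are:

  0-simplices (5): [1], [2], [3], [4], [5]
  1-simplices (9): [1,2], [1,3], [1,4], [1,5], [2,3], [2,4], [2,5], [3,5], [4,5]
  2-simplices (6): [1,2,3], [1,2,4], [1,3,5], [1,4,5], [2,3,5], [2,4,5]

giving chain groups C_0 ≅ Z^5, C_1 ≅ Z^9, C_2 ≅ Z^6.

The boundary map ∂_1: C_1 → C_0 maps an edge to its endpoints' difference, ∂[p,q] = q − p. For instance
  ∂[2,5] = [5] − [2].
This gives a 5×9 integer matrix of rank 4; reducing to Smith normal form yields diagonal entries (1,1,1,1).

Boundary ∂_2: C_2 → C_1 acts by ∂[p,q,r] = [q,r] − [p,r] + [p,q]. For instance
  ∂[1,4,5] = [4,5] − [1,5] + [1,4],
  ∂[2,3,5] = [3,5] − [2,5] + [2,3].
The resulting 9×6 matrix has rank 5, and its Smith normal form has invariant factors (1,1,1,1,1).

From H_k ≅ ker(∂_k) / im(∂_{k+1}) we obtain:

  H_0: rank C_0 − rank ∂_1 = 5 − 4 = 1, and the invariant factors of ∂_1 are all 1, so H_0 = Z.
  H_1: rank ker ∂_1 − rank ∂_2 = (9 − 4) − 5 = 0, and the invariant factors of ∂_2 are all 1, so H_1 = 0.
  H_2: rank ker ∂_2 − rank ∂_3 = (6 − 5) − 0 = 1, and there is no ∂_3, so H_2 = Z.

As a check, the Euler characteristic is 5 − 9 + 6 = 2, which agrees with 1 − 0 + 1 = 2.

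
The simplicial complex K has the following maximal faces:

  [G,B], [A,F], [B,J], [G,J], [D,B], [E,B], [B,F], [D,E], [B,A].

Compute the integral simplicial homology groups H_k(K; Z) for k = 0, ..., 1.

H_0 ≅ Z,  H_1 ≅ Z^3.

K has 7 vertices, 9 edges.
rank ∂_0 = 0, rank ∂_1 = 6 ⇒ b_0 = 7 − 0 − 6 = 1; all invariant factors of ∂_1 are 1 so no torsion. So H_0 = Z.
rank ∂_1 = 6, rank ∂_2 = 0 ⇒ b_1 = 9 − 6 − 0 = 3. So H_1 = Z^3.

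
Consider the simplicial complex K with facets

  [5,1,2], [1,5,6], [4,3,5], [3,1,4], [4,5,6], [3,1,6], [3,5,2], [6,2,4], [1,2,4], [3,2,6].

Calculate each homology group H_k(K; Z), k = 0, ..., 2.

H_0 = Z,  H_1 = Z/2Z,  H_2 = 0.

K has 6 vertices, 15 edges, 10 triangles.
rank ∂_0 = 0, rank ∂_1 = 5 ⇒ b_0 = 6 − 0 − 5 = 1; all invariant factors of ∂_1 are 1 so no torsion. So H_0 ≅ Z.
rank ∂_1 = 5, rank ∂_2 = 10 ⇒ b_1 = 15 − 5 − 10 = 0; ∂_2 has invariant factor(s) [2] giving torsion. So H_1 ≅ Z/2Z.
rank ∂_2 = 10, rank ∂_3 = 0 ⇒ b_2 = 10 − 10 − 0 = 0. So H_2 ≅ 0.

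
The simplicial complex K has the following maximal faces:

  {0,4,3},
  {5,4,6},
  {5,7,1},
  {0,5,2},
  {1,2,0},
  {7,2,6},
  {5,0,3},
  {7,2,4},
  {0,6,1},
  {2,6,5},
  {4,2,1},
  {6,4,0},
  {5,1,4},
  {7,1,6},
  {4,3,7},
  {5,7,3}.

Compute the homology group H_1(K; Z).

H_1 ≅ Z^2.

Take the total order 0 < 1 < 2 < 3 < 4 < 5 < 6 < 7 on the vertex set. Then K (dimension 2) consists of the simplices:

  0-simplices (8): [0], [1], [2], [3], [4], [5], [6], [7]
  1-simplices (24): (24 of them)
  2-simplices (16): [0,1,2], [0,1,6], [0,2,5], [0,3,4], [0,3,5], [0,4,6], [1,2,4], [1,4,5], [1,5,7], [1,6,7], [2,4,7], [2,5,6], [2,6,7], [3,4,7], [3,5,7], [4,5,6]

so the chain groups are C_0 ≅ Z^8, C_1 ≅ Z^24, C_2 ≅ Z^16.

∂_1: C_1 → C_0 sends each edge [p,q] (with p < q) to q − p.
This gives a 8×24 integer matrix of rank 7; reducing to Smith normal form yields diagonal entries (1,1,1,1,1,1,1).

Boundary ∂_2: C_2 → C_1 acts by ∂[p,q,r] = [q,r] − [p,r] + [p,q]. For instance
  ∂[2,6,7] = [6,7] − [2,7] + [2,6],
  ∂[0,1,2] = [1,2] − [0,2] + [0,1].
This gives a 24×16 integer matrix of rank 15; reducing to Smith normal form yields diagonal entries (1,1,1,1,1,1,1,1,1,1,1,1,1,1,1).

Reading off H_k = ker ∂_k / im ∂_{k+1}:

  H_1: rank ker ∂_1 − rank ∂_2 = (24 − 7) − 15 = 2, and the invariant factors of ∂_2 are all 1, so H_1 ≅ Z^2.

(K is a triangulation of the torus T^2.)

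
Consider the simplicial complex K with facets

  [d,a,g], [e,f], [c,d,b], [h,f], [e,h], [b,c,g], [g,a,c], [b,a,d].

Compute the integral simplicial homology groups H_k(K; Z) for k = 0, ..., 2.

Fix the vertex order a < b < c < d < e < f < g < h and write every simplex with vertices in increasing order. Then dim K = 2 and the simplices of K are:

  0-simplices (8): a, b, c, d, e, f, g, h
  1-simplices (13): ab, ac, ad, ag, bc, bd, bg, cd, cg, dg, ef, eh, fh
  2-simplices (5): abd, acg, adg, bcd, bcg

so the chain groups are C_0 ≅ Z^8, C_1 ≅ Z^13, C_2 ≅ Z^5.

Boundary ∂_1: C_1 → C_0 maps an edge to its endpoints' difference, ∂[p,q] = q − p.
The 8×13 boundary matrix has rank 6 and Smith normal form diag(1,1,1,1,1,1).

The boundary map ∂_2: C_2 → C_1 sends each 2-simplex [p,q,r] to [q,r] − [p,r] + [p,q]. For instance
  ∂acg = cg − ag + ac,
  ∂bcd = cd − bd + bc.
The 13×5 boundary matrix has rank 5 and Smith normal form diag(1,1,1,1,1).

From H_k ≅ ker(∂_k) / im(∂_{k+1}) we obtain:

  H_0: rank C_0 − rank ∂_1 = 8 − 6 = 2, and the invariant factors of ∂_1 are all 1, so H_0 ≅ Z^2.
  H_1: rank ker ∂_1 − rank ∂_2 = (13 − 6) − 5 = 2, and the invariant factors of ∂_2 are all 1, so H_1 ≅ Z^2.
  H_2: rank ker ∂_2 − rank ∂_3 = (5 − 5) − 0 = 0, and there is no ∂_3, so H_2 ≅ 0.

H_0 = Z^2,  H_1 = Z^2,  H_2 = 0.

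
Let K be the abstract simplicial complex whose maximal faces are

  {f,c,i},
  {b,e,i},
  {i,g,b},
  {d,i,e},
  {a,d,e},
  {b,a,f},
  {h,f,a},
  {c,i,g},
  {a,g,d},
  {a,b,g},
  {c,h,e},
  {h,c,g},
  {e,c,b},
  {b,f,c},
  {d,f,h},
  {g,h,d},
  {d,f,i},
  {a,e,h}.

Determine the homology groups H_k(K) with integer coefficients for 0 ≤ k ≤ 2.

Fix the vertex order a < b < c < d < e < f < g < h < i and write every simplex with vertices in increasing order. Then dim K = 2 and the simplices of K are:

  0-simplices (9): a, b, c, d, e, f, g, h, i
  1-simplices (27): ab, ad, ae, af, ag, ah, bc, be, bf, bg, bi, ce, cf, cg, ch, ci, de, df, dg, dh, di, eh, ei, fh, fi, gh, gi
  2-simplices (18): abf, abg, ade, adg, aeh, afh, bce, bcf, bei, bgi, ceh, cfi, cgh, cgi, dei, dfh, dfi, dgh

Hence C_0 ≅ Z^9, C_1 ≅ Z^27, C_2 ≅ Z^18.

Boundary ∂_1: C_1 → C_0 sends each edge [p,q] (with p < q) to q − p.
The resulting 9×27 matrix has rank 8, and its Smith normal form has invariant factors (1,1,1,1,1,1,1,1).

Boundary ∂_2: C_2 → C_1 sends each 2-simplex [p,q,r] to [q,r] − [p,r] + [p,q]. For instance
  ∂cgi = gi − ci + cg,
  ∂ceh = eh − ch + ce.
The 27×18 boundary matrix has rank 18 and Smith normal form diag(1,1,1,1,1,1,1,1,1,1,1,1,1,1,1,1,1,2).

Reading off H_k = ker ∂_k / im ∂_{k+1}:

  H_0: rank C_0 − rank ∂_1 = 9 − 8 = 1, and the invariant factors of ∂_1 are all 1, so H_0 ≅ Z.
  H_1: rank ker ∂_1 − rank ∂_2 = (27 − 8) − 18 = 1, and ∂_2 has invariant factor 2 > 1, so H_1 ≅ Z ⊕ Z_2.
  H_2: rank ker ∂_2 − rank ∂_3 = (18 − 18) − 0 = 0, and there is no ∂_3, so H_2 ≅ 0.

H_0 ≅ Z,  H_1 ≅ Z ⊕ Z_2,  H_2 = 0.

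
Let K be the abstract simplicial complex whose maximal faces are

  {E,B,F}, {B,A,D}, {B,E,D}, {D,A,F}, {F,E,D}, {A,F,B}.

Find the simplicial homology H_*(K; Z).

Take the total order A < B < D < E < F on the vertex set. Then K (dimension 2) consists of the simplices:

  0-simplices (5): A, B, D, E, F
  1-simplices (9): AB, AD, AF, BD, BE, BF, DE, DF, EF
  2-simplices (6): ABD, ABF, ADF, BDE, BEF, DEF

so the chain groups are C_0 ≅ Z^5, C_1 ≅ Z^9, C_2 ≅ Z^6.

∂_1: C_1 → C_0 sends each edge [p,q] (with p < q) to q − p. For instance
  ∂AB = B − A.
The resulting 5×9 matrix has rank 4, and its Smith normal form has invariant factors (1,1,1,1).

The boundary map ∂_2: C_2 → C_1 maps a triangle to the signed sum of its edges. For instance
  ∂ABD = BD − AD + AB,
  ∂ABF = BF − AF + AB.
This gives a 9×6 integer matrix of rank 5; reducing to Smith normal form yields diagonal entries (1,1,1,1,1).

Reading off H_k = ker ∂_k / im ∂_{k+1}:

  H_0: rank C_0 − rank ∂_1 = 5 − 4 = 1, and the invariant factors of ∂_1 are all 1, so H_0 = Z.
  H_1: rank ker ∂_1 − rank ∂_2 = (9 − 4) − 5 = 0, and the invariant factors of ∂_2 are all 1, so H_1 = 0.
  H_2: rank ker ∂_2 − rank ∂_3 = (6 − 5) − 0 = 1, and there is no ∂_3, so H_2 = Z.

As a check, the Euler characteristic is 5 − 9 + 6 = 2, which agrees with 1 − 0 + 1 = 2.
(K is a triangulation of the 2-sphere S^2.)

H_0 ≅ Z,  H_1 = 0,  H_2 ≅ Z.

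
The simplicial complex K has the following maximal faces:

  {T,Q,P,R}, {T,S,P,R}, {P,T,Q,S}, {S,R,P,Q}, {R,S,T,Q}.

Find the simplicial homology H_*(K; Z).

Order the vertices as P < Q < R < S < T. Listing each simplex with vertices in this order, K has dimension 3 with simplices:

  0-simplices (5): P, Q, R, S, T
  1-simplices (10): PQ, PR, PS, PT, QR, QS, QT, RS, RT, ST
  2-simplices (10): PQR, PQS, PQT, PRS, PRT, PST, QRS, QRT, QST, RST
  3-simplices (5): PQRS, PQRT, PQST, PRST, QRST

Hence C_0 ≅ Z^5, C_1 ≅ Z^10, C_2 ≅ Z^10, C_3 ≅ Z^5.

The boundary map ∂_1: C_1 → C_0 is given by ∂[p,q] = [q] − [p]. For instance
  ∂ST = T − S.
The resulting 5×10 matrix has rank 4, and its Smith normal form has invariant factors (1,1,1,1).

∂_2: C_2 → C_1 maps a triangle to the signed sum of its edges. For instance
  ∂PQR = QR − PR + PQ,
  ∂PQS = QS − PS + PQ.
The 10×10 boundary matrix has rank 6 and Smith normal form diag(1,1,1,1,1,1).

∂_3: C_3 → C_2 sends each 3-simplex σ to the alternating sum Σ_i (−1)^i (σ with its i-th vertex removed). For instance
  ∂PQRS = QRS − PRS + PQS − PQR,
  ∂QRST = RST − QST + QRT − QRS.
As a 10×5 matrix over Z this has rank 4, with invariant factors (1,1,1,1).

Reading off H_k = ker ∂_k / im ∂_{k+1}:

  H_0: rank C_0 − rank ∂_1 = 5 − 4 = 1, and the invariant factors of ∂_1 are all 1, so H_0 ≅ Z.
  H_1: rank ker ∂_1 − rank ∂_2 = (10 − 4) − 6 = 0, and the invariant factors of ∂_2 are all 1, so H_1 ≅ 0.
  H_2: rank ker ∂_2 − rank ∂_3 = (10 − 6) − 4 = 0, and the invariant factors of ∂_3 are all 1, so H_2 ≅ 0.
  H_3: rank ker ∂_3 − rank ∂_4 = (5 − 4) − 0 = 1, and there is no ∂_4, so H_3 ≅ Z.

As a check, the Euler characteristic is 5 − 10 + 10 − 5 = 0, which agrees with 1 − 0 + 0 − 1 = 0.

H_0 = Z,  H_1 = 0,  H_2 = 0,  H_3 = Z.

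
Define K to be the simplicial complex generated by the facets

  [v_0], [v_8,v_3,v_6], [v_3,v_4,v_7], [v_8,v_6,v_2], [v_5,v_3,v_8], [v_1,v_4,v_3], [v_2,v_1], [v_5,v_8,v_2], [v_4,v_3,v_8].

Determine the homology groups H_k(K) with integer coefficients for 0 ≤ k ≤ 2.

H_0 ≅ Z^2,  H_1 ≅ Z,  H_2 = 0.

Order the vertices as v_0 < v_1 < v_2 < v_3 < v_4 < v_5 < v_6 < v_7 < v_8. Listing each simplex with vertices in this order, K has dimension 2 with simplices:

  0-simplices (9): [v_0], [v_1], [v_2], [v_3], [v_4], [v_5], [v_6], [v_7], [v_8]
  1-simplices (15): (15 of them)
  2-simplices (7): [v_1,v_3,v_4], [v_2,v_5,v_8], [v_2,v_6,v_8], [v_3,v_4,v_7], [v_3,v_4,v_8], [v_3,v_5,v_8], [v_3,v_6,v_8]

giving chain groups C_0 ≅ Z^9, C_1 ≅ Z^15, C_2 ≅ Z^7.

The boundary map ∂_1: C_1 → C_0 maps an edge to its endpoints' difference, ∂[p,q] = q − p. For instance
  ∂[v_3,v_8] = [v_8] − [v_3].
The 9×15 boundary matrix has rank 7 and Smith normal form diag(1,1,1,1,1,1,1).

The boundary map ∂_2: C_2 → C_1 acts by ∂[p,q,r] = [q,r] − [p,r] + [p,q]. For instance
  ∂[v_2,v_6,v_8] = [v_6,v_8] − [v_2,v_8] + [v_2,v_6],
  ∂[v_1,v_3,v_4] = [v_3,v_4] − [v_1,v_4] + [v_1,v_3].
The 15×7 boundary matrix has rank 7 and Smith normal form diag(1,1,1,1,1,1,1).

Now H_k = ker ∂_k / im ∂_{k+1}, so:

  H_0: rank C_0 − rank ∂_1 = 9 − 7 = 2, and the invariant factors of ∂_1 are all 1, so H_0 ≅ Z^2.
  H_1: rank ker ∂_1 − rank ∂_2 = (15 − 7) − 7 = 1, and the invariant factors of ∂_2 are all 1, so H_1 ≅ Z.
  H_2: rank ker ∂_2 − rank ∂_3 = (7 − 7) − 0 = 0, and there is no ∂_3, so H_2 ≅ 0.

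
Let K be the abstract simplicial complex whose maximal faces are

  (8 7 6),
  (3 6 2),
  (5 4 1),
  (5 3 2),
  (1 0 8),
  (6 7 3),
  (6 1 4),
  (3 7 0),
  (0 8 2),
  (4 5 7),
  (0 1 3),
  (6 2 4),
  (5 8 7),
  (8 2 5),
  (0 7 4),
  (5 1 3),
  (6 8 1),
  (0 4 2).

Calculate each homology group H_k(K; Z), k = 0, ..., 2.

H_0 ≅ Z,  H_1 ≅ Z^2,  H_2 ≅ Z.

We work with the vertex ordering 0 < 1 < 2 < 3 < 4 < 5 < 6 < 7 < 8. The simplices of K, each written with vertices in increasing order, are:

  0-simplices (9): [0], [1], [2], [3], [4], [5], [6], [7], [8]
  1-simplices (27): (27 of them)
  2-simplices (18): [0,1,3], [0,1,8], [0,2,4], [0,2,8], [0,3,7], [0,4,7], [1,3,5], [1,4,5], [1,4,6], [1,6,8], [2,3,5], [2,3,6], [2,4,6], [2,5,8], [3,6,7], [4,5,7], [5,7,8], [6,7,8]

Hence C_0 ≅ Z^9, C_1 ≅ Z^27, C_2 ≅ Z^18.

∂_1: C_1 → C_0 is given by ∂[p,q] = [q] − [p].
The 9×27 boundary matrix has rank 8 and Smith normal form diag(1,1,1,1,1,1,1,1).

Boundary ∂_2: C_2 → C_1 maps a triangle to the signed sum of its edges. For instance
  ∂[0,1,8] = [1,8] − [0,8] + [0,1],
  ∂[4,5,7] = [5,7] − [4,7] + [4,5].
As a 27×18 matrix over Z this has rank 17, with invariant factors (1,1,1,1,1,1,1,1,1,1,1,1,1,1,1,1,1).

Now H_k = ker ∂_k / im ∂_{k+1}, so:

  H_0: rank C_0 − rank ∂_1 = 9 − 8 = 1, and the invariant factors of ∂_1 are all 1, so H_0 = Z.
  H_1: rank ker ∂_1 − rank ∂_2 = (27 − 8) − 17 = 2, and the invariant factors of ∂_2 are all 1, so H_1 = Z^2.
  H_2: rank ker ∂_2 − rank ∂_3 = (18 − 17) − 0 = 1, and there is no ∂_3, so H_2 = Z.

As a check, the Euler characteristic is 9 − 27 + 18 = 0, which agrees with 1 − 2 + 1 = 0.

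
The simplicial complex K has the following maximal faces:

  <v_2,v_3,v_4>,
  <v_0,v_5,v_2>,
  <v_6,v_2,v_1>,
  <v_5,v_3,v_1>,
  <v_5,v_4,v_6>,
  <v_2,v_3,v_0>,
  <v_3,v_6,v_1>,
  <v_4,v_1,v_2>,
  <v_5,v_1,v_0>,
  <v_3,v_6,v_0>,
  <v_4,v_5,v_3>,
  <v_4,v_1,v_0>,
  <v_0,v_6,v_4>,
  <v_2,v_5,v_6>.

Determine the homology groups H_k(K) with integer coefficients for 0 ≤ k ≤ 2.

H_0 ≅ Z,  H_1 ≅ Z^2,  H_2 ≅ Z.

We work with the vertex ordering v_0 < v_1 < v_2 < v_3 < v_4 < v_5 < v_6. The simplices of K, each written with vertices in increasing order, are:

  0-simplices (7): [v_0], [v_1], [v_2], [v_3], [v_4], [v_5], [v_6]
  1-simplices (21): (21 of them)
  2-simplices (14): (14 of them)

Hence C_0 ≅ Z^7, C_1 ≅ Z^21, C_2 ≅ Z^14.

∂_1: C_1 → C_0 is given by ∂[p,q] = [q] − [p]. For instance
  ∂[v_0,v_5] = [v_5] − [v_0].
The 7×21 boundary matrix has rank 6 and Smith normal form diag(1,1,1,1,1,1).

The boundary map ∂_2: C_2 → C_1 acts by ∂[p,q,r] = [q,r] − [p,r] + [p,q]. For instance
  ∂[v_1,v_3,v_6] = [v_3,v_6] − [v_1,v_6] + [v_1,v_3],
  ∂[v_4,v_5,v_6] = [v_5,v_6] − [v_4,v_6] + [v_4,v_5].
As a 21×14 matrix over Z this has rank 13, with invariant factors (1,1,1,1,1,1,1,1,1,1,1,1,1).

Now H_k = ker ∂_k / im ∂_{k+1}, so:

  H_0: rank C_0 − rank ∂_1 = 7 − 6 = 1, and the invariant factors of ∂_1 are all 1, so H_0 = Z.
  H_1: rank ker ∂_1 − rank ∂_2 = (21 − 6) − 13 = 2, and the invariant factors of ∂_2 are all 1, so H_1 = Z^2.
  H_2: rank ker ∂_2 − rank ∂_3 = (14 − 13) − 0 = 1, and there is no ∂_3, so H_2 = Z.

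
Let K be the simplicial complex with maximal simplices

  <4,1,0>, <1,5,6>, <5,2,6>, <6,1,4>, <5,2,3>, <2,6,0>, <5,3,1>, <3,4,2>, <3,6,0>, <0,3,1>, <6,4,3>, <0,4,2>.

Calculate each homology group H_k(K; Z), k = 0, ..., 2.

Take the total order 0 < 1 < 2 < 3 < 4 < 5 < 6 on the vertex set. Then K (dimension 2) consists of the simplices:

  0-simplices (7): [0], [1], [2], [3], [4], [5], [6]
  1-simplices (18): [0,1], [0,2], [0,3], [0,4], [0,6], [1,3], [1,4], [1,5], [1,6], [2,3], [2,4], [2,5], [2,6], [3,4], [3,5], [3,6], [4,6], [5,6]
  2-simplices (12): [0,1,3], [0,1,4], [0,2,4], [0,2,6], [0,3,6], [1,3,5], [1,4,6], [1,5,6], [2,3,4], [2,3,5], [2,5,6], [3,4,6]

so the chain groups are C_0 ≅ Z^7, C_1 ≅ Z^18, C_2 ≅ Z^12.

Boundary ∂_1: C_1 → C_0 is given by ∂[p,q] = [q] − [p].
This gives a 7×18 integer matrix of rank 6; reducing to Smith normal form yields diagonal entries (1,1,1,1,1,1).

∂_2: C_2 → C_1 sends each 2-simplex [p,q,r] to [q,r] − [p,r] + [p,q]. For instance
  ∂[0,2,4] = [2,4] − [0,4] + [0,2],
  ∂[0,1,4] = [1,4] − [0,4] + [0,1].
As a 18×12 matrix over Z this has rank 12, with invariant factors (1,1,1,1,1,1,1,1,1,1,1,2).

Now H_k = ker ∂_k / im ∂_{k+1}, so:

  H_0: rank C_0 − rank ∂_1 = 7 − 6 = 1, and the invariant factors of ∂_1 are all 1, so H_0 ≅ Z.
  H_1: rank ker ∂_1 − rank ∂_2 = (18 − 6) − 12 = 0, and ∂_2 has invariant factor 2 > 1, so H_1 ≅ Z/2.
  H_2: rank ker ∂_2 − rank ∂_3 = (12 − 12) − 0 = 0, and there is no ∂_3, so H_2 ≅ 0.

H_0 = Z,  H_1 = Z/2,  H_2 = 0.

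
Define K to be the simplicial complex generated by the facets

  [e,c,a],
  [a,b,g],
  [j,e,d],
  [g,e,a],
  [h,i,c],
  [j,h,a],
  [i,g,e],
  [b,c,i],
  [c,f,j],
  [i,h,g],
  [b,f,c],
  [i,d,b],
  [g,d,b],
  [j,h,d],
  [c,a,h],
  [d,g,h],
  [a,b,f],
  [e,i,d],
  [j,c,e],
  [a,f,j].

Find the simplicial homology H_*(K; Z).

H_0 ≅ Z,  H_1 ≅ Z ⊕ Z/2,  H_2 = 0.

Take the total order a < b < c < d < e < f < g < h < i < j on the vertex set. Then K (dimension 2) consists of the simplices:

  0-simplices (10): a, b, c, d, e, f, g, h, i, j
  1-simplices (30): ab, ac, ae, af, ag, ah, aj, bc, bd, bf, bg, bi, ce, cf, ch, ci, cj, de, dg, dh, di, dj, eg, ei, ej, fj, gh, gi, hi, hj
  2-simplices (20): abf, abg, ace, ach, aeg, afj, ahj, bcf, bci, bdg, bdi, cej, cfj, chi, dei, dej, dgh, dhj, egi, ghi

Hence C_0 ≅ Z^10, C_1 ≅ Z^30, C_2 ≅ Z^20.

The boundary map ∂_1: C_1 → C_0 maps an edge to its endpoints' difference, ∂[p,q] = q − p.
The 10×30 boundary matrix has rank 9 and Smith normal form diag(1,1,1,1,1,1,1,1,1).

The boundary map ∂_2: C_2 → C_1 acts by ∂[p,q,r] = [q,r] − [p,r] + [p,q]. For instance
  ∂dej = ej − dj + de,
  ∂bdi = di − bi + bd.
This gives a 30×20 integer matrix of rank 20; reducing to Smith normal form yields diagonal entries (1,1,1,1,1,1,1,1,1,1,1,1,1,1,1,1,1,1,1,2).

Reading off H_k = ker ∂_k / im ∂_{k+1}:

  H_0: rank C_0 − rank ∂_1 = 10 − 9 = 1, and the invariant factors of ∂_1 are all 1, so H_0 = Z.
  H_1: rank ker ∂_1 − rank ∂_2 = (30 − 9) − 20 = 1, and ∂_2 has invariant factor 2 > 1, so H_1 = Z ⊕ Z/2.
  H_2: rank ker ∂_2 − rank ∂_3 = (20 − 20) − 0 = 0, and there is no ∂_3, so H_2 = 0.

(K is a triangulation of the Klein bottle.)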